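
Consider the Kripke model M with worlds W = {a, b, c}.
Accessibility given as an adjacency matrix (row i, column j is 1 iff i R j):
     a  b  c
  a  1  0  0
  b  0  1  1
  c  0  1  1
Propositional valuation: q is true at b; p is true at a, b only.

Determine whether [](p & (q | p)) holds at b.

No

Recall that []ψ holds at a world iff ψ holds at every accessible world, and <>ψ holds iff ψ holds at some accessible world.
At b: [](p & (q | p)) requires p & (q | p) at every successor {b, c}.
  p & (q | p) fails at c, so [](p & (q | p)) is false at b.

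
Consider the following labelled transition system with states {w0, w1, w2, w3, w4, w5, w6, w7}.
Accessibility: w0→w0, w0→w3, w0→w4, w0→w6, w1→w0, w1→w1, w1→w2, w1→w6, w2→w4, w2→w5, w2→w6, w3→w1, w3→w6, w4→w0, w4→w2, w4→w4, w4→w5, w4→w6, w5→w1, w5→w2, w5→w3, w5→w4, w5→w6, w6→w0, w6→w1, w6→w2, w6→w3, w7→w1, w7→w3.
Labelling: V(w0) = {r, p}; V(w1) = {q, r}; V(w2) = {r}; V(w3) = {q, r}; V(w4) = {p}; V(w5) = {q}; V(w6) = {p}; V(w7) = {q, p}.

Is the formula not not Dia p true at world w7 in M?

At w7: not Dia p is true, so not not Dia p is false.
  At w7: Dia p is false, so not Dia p is true.
    At w7: Dia p requires p at some successor in {w1, w3}.
      At w1: p is false.
      At w3: p is false.
    So Dia p is false at w7.

No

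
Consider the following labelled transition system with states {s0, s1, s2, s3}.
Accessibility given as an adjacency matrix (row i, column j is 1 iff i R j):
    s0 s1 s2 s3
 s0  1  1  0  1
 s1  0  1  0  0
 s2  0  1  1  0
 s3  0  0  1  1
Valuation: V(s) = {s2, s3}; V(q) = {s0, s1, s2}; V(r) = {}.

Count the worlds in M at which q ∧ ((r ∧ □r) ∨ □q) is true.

Let φ = q ∧ ((r ∧ □r) ∨ □q). Evaluate φ at each world:
  s0 (successors {s0, s1, s3}): φ is false.
  s1 (successors {s1}): φ is true.
  s2 (successors {s1, s2}): φ is true.
  s3 (successors {s2, s3}): φ is false.
For instance, at s3:
  At s3: q is false, (r ∧ □r) ∨ □q is false, so q ∧ ((r ∧ □r) ∨ □q) is false.
    At s3: r ∧ □r is false, □q is false, so (r ∧ □r) ∨ □q is false.
      At s3: r is false, □r is false, so r ∧ □r is false.
      At s3: □q requires q at every successor {s2, s3}.
        q fails at s3, so □q is false at s3.
Satisfying worlds: {s1, s2}

2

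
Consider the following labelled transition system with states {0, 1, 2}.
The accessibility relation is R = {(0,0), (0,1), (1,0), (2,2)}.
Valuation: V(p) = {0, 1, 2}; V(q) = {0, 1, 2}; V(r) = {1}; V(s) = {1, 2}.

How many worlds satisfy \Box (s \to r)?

2

Recall that \Box ψ holds at a world iff ψ holds at every accessible world, and \Diamond ψ holds iff ψ holds at some accessible world.
Let φ = \Box (s \to r). Evaluate φ at each world:
  0 (successors {0, 1}): φ is true.
  1 (successors {0}): φ is true.
  2 (successors {2}): φ is false.
For instance, at 2:
  At 2: \Box (s \to r) requires s \to r at every successor {2}.
    s \to r fails at 2, so \Box (s \to r) is false at 2.
Satisfying worlds: {0, 1}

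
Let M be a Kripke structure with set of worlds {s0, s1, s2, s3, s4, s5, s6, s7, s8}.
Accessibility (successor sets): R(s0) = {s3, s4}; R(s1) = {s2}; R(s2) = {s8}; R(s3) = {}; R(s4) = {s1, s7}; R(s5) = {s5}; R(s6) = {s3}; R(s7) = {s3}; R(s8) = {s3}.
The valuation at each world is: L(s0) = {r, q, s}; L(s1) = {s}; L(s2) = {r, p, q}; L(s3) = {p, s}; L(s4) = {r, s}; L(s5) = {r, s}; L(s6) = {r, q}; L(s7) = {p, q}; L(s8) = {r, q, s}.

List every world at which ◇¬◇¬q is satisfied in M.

Let φ = ◇¬◇¬q. Evaluate φ at each world:
  s0 (successors {s3, s4}): φ is true.
  s1 (successors {s2}): φ is true.
  s2 (successors {s8}): φ is false.
  s3 (successors ∅): φ is false.
  s4 (successors {s1, s7}): φ is true.
  s5 (successors {s5}): φ is false.
  s6 (successors {s3}): φ is true.
  s7 (successors {s3}): φ is true.
  s8 (successors {s3}): φ is true.
For instance, at s0:
  At s0: ◇¬◇¬q requires ¬◇¬q at some successor in {s3, s4}.
    ¬◇¬q holds at s3, so ◇¬◇¬q is true at s0.
      At s3: ◇¬q is false, so ¬◇¬q is true.
Satisfying worlds: {s0, s1, s4, s6, s7, s8}

s0, s1, s4, s6, s7, s8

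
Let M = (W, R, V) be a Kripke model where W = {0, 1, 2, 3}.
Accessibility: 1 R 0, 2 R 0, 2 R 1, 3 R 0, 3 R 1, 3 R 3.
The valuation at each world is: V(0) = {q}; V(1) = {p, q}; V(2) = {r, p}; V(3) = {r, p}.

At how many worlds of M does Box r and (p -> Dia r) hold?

Let φ = Box r and (p -> Dia r). Evaluate φ at each world:
  0 (successors ∅): φ is true.
  1 (successors {0}): φ is false.
  2 (successors {0, 1}): φ is false.
  3 (successors {0, 1, 3}): φ is false.
For instance, at 3:
  At 3: Box r is false, p -> Dia r is true, so Box r and (p -> Dia r) is false.
    At 3: Box r requires r at every successor {0, 1, 3}.
      r fails at 0, so Box r is false at 3.
    At 3: p is true, Dia r is true, so p -> Dia r is true.
      At 3: Dia r requires r at some successor in {0, 1, 3}.
        r holds at 3, so Dia r is true at 3.
Satisfying worlds: {0}

1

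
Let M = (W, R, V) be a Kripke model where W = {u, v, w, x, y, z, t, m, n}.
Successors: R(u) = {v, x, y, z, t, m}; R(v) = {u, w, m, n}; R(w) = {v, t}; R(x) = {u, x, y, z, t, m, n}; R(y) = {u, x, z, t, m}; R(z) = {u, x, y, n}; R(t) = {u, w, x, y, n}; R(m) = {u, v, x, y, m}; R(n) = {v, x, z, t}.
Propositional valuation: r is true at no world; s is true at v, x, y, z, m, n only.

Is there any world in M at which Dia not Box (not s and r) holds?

Yes

Let φ = Dia not Box (not s and r). Evaluate φ at each world:
  u (successors {v, x, y, z, t, m}): φ is true.
  v (successors {u, w, m, n}): φ is true.
  w (successors {v, t}): φ is true.
  x (successors {u, x, y, z, t, m, n}): φ is true.
  y (successors {u, x, z, t, m}): φ is true.
  z (successors {u, x, y, n}): φ is true.
  t (successors {u, w, x, y, n}): φ is true.
  m (successors {u, v, x, y, m}): φ is true.
  n (successors {v, x, z, t}): φ is true.
Detail at u (witness):
  At u: Dia not Box (not s and r) requires not Box (not s and r) at some successor in {v, x, y, z, t, m}.
    not Box (not s and r) holds at v, so Dia not Box (not s and r) is true at u.
      At v: Box (not s and r) is false, so not Box (not s and r) is true.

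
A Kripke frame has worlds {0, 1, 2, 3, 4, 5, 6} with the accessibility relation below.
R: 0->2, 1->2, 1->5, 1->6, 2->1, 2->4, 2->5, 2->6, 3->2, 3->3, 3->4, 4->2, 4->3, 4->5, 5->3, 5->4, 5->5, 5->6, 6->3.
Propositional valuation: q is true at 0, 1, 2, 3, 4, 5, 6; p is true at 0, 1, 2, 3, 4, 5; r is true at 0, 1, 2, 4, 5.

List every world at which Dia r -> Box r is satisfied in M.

Let φ = Dia r -> Box r. Evaluate φ at each world:
  0 (successors {2}): φ is true.
  1 (successors {2, 5, 6}): φ is false.
  2 (successors {1, 4, 5, 6}): φ is false.
  3 (successors {2, 3, 4}): φ is false.
  4 (successors {2, 3, 5}): φ is false.
  5 (successors {3, 4, 5, 6}): φ is false.
  6 (successors {3}): φ is true.
For instance, at 0:
  At 0: Dia r is true, Box r is true, so Dia r -> Box r is true.
    At 0: Dia r requires r at some successor in {2}.
      r holds at 2, so Dia r is true at 0.
    At 0: Box r requires r at every successor {2}.
      At 2: r is true.
    So Box r is true at 0.
Satisfying worlds: {0, 6}

0, 6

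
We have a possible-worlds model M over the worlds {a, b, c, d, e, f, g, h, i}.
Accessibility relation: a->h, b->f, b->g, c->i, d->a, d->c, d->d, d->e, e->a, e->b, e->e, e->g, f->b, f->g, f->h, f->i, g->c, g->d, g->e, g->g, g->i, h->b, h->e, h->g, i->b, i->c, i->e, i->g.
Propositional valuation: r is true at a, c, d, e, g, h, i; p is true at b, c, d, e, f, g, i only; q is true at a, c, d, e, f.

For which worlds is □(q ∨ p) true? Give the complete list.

Let φ = □(q ∨ p). Evaluate φ at each world:
  a (successors {h}): φ is false.
  b (successors {f, g}): φ is true.
  c (successors {i}): φ is true.
  d (successors {a, c, d, e}): φ is true.
  e (successors {a, b, e, g}): φ is true.
  f (successors {b, g, h, i}): φ is false.
  g (successors {c, d, e, g, i}): φ is true.
  h (successors {b, e, g}): φ is true.
  i (successors {b, c, e, g}): φ is true.
For instance, at e:
  At e: □(q ∨ p) requires q ∨ p at every successor {a, b, e, g}.
    At a: q ∨ p is true.
    At b: q ∨ p is true.
    At e: q ∨ p is true.
    At g: q ∨ p is true.
  So □(q ∨ p) is true at e.
Satisfying worlds: {b, c, d, e, g, h, i}

b, c, d, e, g, h, i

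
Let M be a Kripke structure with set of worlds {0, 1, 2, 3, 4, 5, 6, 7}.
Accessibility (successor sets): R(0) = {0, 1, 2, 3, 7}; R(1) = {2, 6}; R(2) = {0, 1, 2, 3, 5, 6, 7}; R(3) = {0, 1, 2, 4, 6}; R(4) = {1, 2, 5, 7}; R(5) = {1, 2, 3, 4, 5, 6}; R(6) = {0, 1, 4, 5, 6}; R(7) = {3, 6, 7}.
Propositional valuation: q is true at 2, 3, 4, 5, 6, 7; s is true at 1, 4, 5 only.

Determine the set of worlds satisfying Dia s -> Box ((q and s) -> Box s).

Let φ = Dia s -> Box ((q and s) -> Box s). Evaluate φ at each world:
  0 (successors {0, 1, 2, 3, 7}): φ is true.
  1 (successors {2, 6}): φ is true.
  2 (successors {0, 1, 2, 3, 5, 6, 7}): φ is false.
  3 (successors {0, 1, 2, 4, 6}): φ is false.
  4 (successors {1, 2, 5, 7}): φ is false.
  5 (successors {1, 2, 3, 4, 5, 6}): φ is false.
  6 (successors {0, 1, 4, 5, 6}): φ is false.
  7 (successors {3, 6, 7}): φ is true.
For instance, at 3:
  At 3: Dia s is true, Box ((q and s) -> Box s) is false, so Dia s -> Box ((q and s) -> Box s) is false.
    At 3: Dia s requires s at some successor in {0, 1, 2, 4, 6}.
      s holds at 1, so Dia s is true at 3.
    At 3: Box ((q and s) -> Box s) requires (q and s) -> Box s at every successor {0, 1, 2, 4, 6}.
      (q and s) -> Box s fails at 4, so Box ((q and s) -> Box s) is false at 3.
Satisfying worlds: {0, 1, 7}

0, 1, 7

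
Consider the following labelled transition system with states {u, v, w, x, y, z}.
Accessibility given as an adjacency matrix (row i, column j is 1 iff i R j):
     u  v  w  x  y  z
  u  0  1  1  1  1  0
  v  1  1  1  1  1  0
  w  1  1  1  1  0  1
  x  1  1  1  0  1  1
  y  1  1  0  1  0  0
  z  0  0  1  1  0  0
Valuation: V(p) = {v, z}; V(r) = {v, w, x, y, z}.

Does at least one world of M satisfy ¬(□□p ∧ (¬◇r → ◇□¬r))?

Yes

Let φ = ¬(□□p ∧ (¬◇r → ◇□¬r)). Evaluate φ at each world:
  u (successors {v, w, x, y}): φ is true.
  v (successors {u, v, w, x, y}): φ is true.
  w (successors {u, v, w, x, z}): φ is true.
  x (successors {u, v, w, y, z}): φ is true.
  y (successors {u, v, x}): φ is true.
  z (successors {w, x}): φ is true.
Detail at u (witness):
  At u: □□p ∧ (¬◇r → ◇□¬r) is false, so ¬(□□p ∧ (¬◇r → ◇□¬r)) is true.
    At u: □□p is false, ¬◇r → ◇□¬r is true, so □□p ∧ (¬◇r → ◇□¬r) is false.
      At u: □□p requires □p at every successor {v, w, x, y}.
        □p fails at v, so □□p is false at u.
      At u: ¬◇r is false, ◇□¬r is false, so ¬◇r → ◇□¬r is true.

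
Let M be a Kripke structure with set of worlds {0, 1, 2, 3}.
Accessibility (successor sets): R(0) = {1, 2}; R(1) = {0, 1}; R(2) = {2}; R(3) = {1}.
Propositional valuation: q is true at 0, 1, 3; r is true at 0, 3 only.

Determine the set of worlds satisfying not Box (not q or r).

0, 1, 3

Recall that Box ψ holds at a world iff ψ holds at every accessible world, and Dia ψ holds iff ψ holds at some accessible world.
Let φ = not Box (not q or r). Evaluate φ at each world:
  0 (successors {1, 2}): φ is true.
  1 (successors {0, 1}): φ is true.
  2 (successors {2}): φ is false.
  3 (successors {1}): φ is true.
For instance, at 0:
  At 0: Box (not q or r) is false, so not Box (not q or r) is true.
    At 0: Box (not q or r) requires not q or r at every successor {1, 2}.
      not q or r fails at 1, so Box (not q or r) is false at 0.
Satisfying worlds: {0, 1, 3}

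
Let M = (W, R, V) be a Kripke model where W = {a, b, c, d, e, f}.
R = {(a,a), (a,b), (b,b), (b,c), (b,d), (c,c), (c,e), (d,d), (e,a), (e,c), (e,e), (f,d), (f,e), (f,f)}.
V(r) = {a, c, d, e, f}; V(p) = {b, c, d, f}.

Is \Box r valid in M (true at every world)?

Let φ = \Box r. Evaluate φ at each world:
  a (successors {a, b}): φ is false.
  b (successors {b, c, d}): φ is false.
  c (successors {c, e}): φ is true.
  d (successors {d}): φ is true.
  e (successors {a, c, e}): φ is true.
  f (successors {d, e, f}): φ is true.
Detail at a (counterexample):
  At a: \Box r requires r at every successor {a, b}.
    r fails at b, so \Box r is false at a.

No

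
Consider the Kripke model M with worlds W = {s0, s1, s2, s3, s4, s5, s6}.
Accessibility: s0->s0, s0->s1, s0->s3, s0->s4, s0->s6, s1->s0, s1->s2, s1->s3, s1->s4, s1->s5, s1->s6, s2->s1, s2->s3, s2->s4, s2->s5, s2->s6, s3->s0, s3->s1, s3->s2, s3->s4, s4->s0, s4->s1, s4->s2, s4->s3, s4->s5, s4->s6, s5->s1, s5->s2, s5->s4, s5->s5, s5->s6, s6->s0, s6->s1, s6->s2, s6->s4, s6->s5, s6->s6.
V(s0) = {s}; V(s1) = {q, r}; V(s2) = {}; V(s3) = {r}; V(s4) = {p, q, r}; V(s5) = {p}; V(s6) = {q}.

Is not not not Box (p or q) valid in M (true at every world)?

Yes

Recall that Box ψ holds at a world iff ψ holds at every accessible world, and Dia ψ holds iff ψ holds at some accessible world.
Let φ = not not not Box (p or q). Evaluate φ at each world:
  s0 (successors {s0, s1, s3, s4, s6}): φ is true.
  s1 (successors {s0, s2, s3, s4, s5, s6}): φ is true.
  s2 (successors {s1, s3, s4, s5, s6}): φ is true.
  s3 (successors {s0, s1, s2, s4}): φ is true.
  s4 (successors {s0, s1, s2, s3, s5, s6}): φ is true.
  s5 (successors {s1, s2, s4, s5, s6}): φ is true.
  s6 (successors {s0, s1, s2, s4, s5, s6}): φ is true.
For instance, at s0:
  At s0: not not Box (p or q) is false, so not not not Box (p or q) is true.
    At s0: not Box (p or q) is true, so not not Box (p or q) is false.
      At s0: Box (p or q) is false, so not Box (p or q) is true.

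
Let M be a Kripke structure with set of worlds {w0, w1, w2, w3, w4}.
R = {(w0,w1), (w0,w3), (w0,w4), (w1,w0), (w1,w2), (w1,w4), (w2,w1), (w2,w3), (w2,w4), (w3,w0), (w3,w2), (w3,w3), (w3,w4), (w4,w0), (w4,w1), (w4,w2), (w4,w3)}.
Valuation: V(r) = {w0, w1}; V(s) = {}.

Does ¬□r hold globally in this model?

Yes

Let φ = ¬□r. Evaluate φ at each world:
  w0 (successors {w1, w3, w4}): φ is true.
  w1 (successors {w0, w2, w4}): φ is true.
  w2 (successors {w1, w3, w4}): φ is true.
  w3 (successors {w0, w2, w3, w4}): φ is true.
  w4 (successors {w0, w1, w2, w3}): φ is true.
For instance, at w2:
  At w2: □r is false, so ¬□r is true.
    At w2: □r requires r at every successor {w1, w3, w4}.
      r fails at w3, so □r is false at w2.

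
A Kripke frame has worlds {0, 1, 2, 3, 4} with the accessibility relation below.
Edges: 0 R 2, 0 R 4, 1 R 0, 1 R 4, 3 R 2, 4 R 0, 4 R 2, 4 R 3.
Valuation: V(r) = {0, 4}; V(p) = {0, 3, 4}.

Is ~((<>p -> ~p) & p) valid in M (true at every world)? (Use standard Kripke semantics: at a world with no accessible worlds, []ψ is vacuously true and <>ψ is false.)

Let φ = ~((<>p -> ~p) & p). Evaluate φ at each world:
  0 (successors {2, 4}): φ is true.
  1 (successors {0, 4}): φ is true.
  2 (successors ∅): φ is true.
  3 (successors {2}): φ is false.
  4 (successors {0, 2, 3}): φ is true.
Detail at 3 (counterexample):
  At 3: (<>p -> ~p) & p is true, so ~((<>p -> ~p) & p) is false.
    At 3: <>p -> ~p is true, p is true, so (<>p -> ~p) & p is true.
      At 3: <>p is false, ~p is false, so <>p -> ~p is true.

No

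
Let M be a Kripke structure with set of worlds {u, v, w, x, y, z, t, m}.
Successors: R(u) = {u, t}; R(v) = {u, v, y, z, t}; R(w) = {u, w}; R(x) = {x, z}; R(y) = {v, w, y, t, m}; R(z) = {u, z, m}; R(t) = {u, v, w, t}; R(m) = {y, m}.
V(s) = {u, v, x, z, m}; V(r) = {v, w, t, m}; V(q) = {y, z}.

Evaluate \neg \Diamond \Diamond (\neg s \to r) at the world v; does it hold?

Recall that \Diamond ψ holds at a world iff ψ holds at some accessible world.
At v: \Diamond \Diamond (\neg s \to r) is true, so \neg \Diamond \Diamond (\neg s \to r) is false.
  At v: \Diamond \Diamond (\neg s \to r) requires \Diamond (\neg s \to r) at some successor in {u, v, y, z, t}.
    \Diamond (\neg s \to r) holds at u, so \Diamond \Diamond (\neg s \to r) is true at v.
      At u: \Diamond (\neg s \to r) requires \neg s \to r at some successor in {u, t}.
        \neg s \to r holds at u, so \Diamond (\neg s \to r) is true at u.

No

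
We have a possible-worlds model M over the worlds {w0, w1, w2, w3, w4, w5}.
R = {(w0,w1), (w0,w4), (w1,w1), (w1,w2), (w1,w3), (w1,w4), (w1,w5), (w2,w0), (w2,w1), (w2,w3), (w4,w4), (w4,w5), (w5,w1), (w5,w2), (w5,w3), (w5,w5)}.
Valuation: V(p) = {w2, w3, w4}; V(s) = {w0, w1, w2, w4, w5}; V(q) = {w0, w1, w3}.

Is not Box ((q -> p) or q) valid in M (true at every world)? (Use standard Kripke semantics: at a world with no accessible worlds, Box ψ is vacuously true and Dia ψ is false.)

No

Recall that Box ψ holds at a world iff ψ holds at every accessible world, and Dia ψ holds iff ψ holds at some accessible world.
Let φ = not Box ((q -> p) or q). Evaluate φ at each world:
  w0 (successors {w1, w4}): φ is false.
  w1 (successors {w1, w2, w3, w4, w5}): φ is false.
  w2 (successors {w0, w1, w3}): φ is false.
  w3 (successors ∅): φ is false.
  w4 (successors {w4, w5}): φ is false.
  w5 (successors {w1, w2, w3, w5}): φ is false.
Detail at w0 (counterexample):
  At w0: Box ((q -> p) or q) is true, so not Box ((q -> p) or q) is false.
    At w0: Box ((q -> p) or q) requires (q -> p) or q at every successor {w1, w4}.
      At w1: (q -> p) or q is true.
      At w4: (q -> p) or q is true.
    So Box ((q -> p) or q) is true at w0.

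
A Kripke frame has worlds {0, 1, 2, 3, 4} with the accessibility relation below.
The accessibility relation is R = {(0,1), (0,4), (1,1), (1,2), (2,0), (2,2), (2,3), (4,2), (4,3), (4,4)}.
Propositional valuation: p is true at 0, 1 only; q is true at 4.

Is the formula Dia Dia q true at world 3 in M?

At 3: no accessible worlds, so Dia Dia q is false.

No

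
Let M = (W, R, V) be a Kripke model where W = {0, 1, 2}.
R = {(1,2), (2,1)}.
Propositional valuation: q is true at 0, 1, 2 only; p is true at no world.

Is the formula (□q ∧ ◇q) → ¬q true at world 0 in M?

Recall that □ψ holds at a world iff ψ holds at every accessible world, and ◇ψ holds iff ψ holds at some accessible world.
At 0: □q ∧ ◇q is false, ¬q is false, so (□q ∧ ◇q) → ¬q is true.
  At 0: □q is true, ◇q is false, so □q ∧ ◇q is false.
    At 0: no accessible worlds, so □q holds vacuously.
    At 0: no accessible worlds, so ◇q is false.

Yes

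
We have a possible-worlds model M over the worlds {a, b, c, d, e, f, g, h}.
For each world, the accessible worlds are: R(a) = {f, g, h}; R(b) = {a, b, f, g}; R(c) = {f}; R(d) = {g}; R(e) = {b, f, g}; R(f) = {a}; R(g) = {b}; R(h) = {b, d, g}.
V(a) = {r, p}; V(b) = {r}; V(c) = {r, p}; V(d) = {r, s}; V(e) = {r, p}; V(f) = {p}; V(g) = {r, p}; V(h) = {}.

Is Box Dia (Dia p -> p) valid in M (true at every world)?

Let φ = Box Dia (Dia p -> p). Evaluate φ at each world:
  a (successors {f, g, h}): φ is false.
  b (successors {a, b, f, g}): φ is false.
  c (successors {f}): φ is true.
  d (successors {g}): φ is false.
  e (successors {b, f, g}): φ is false.
  f (successors {a}): φ is true.
  g (successors {b}): φ is true.
  h (successors {b, d, g}): φ is false.
Detail at a (counterexample):
  At a: Box Dia (Dia p -> p) requires Dia (Dia p -> p) at every successor {f, g, h}.
    Dia (Dia p -> p) fails at g, so Box Dia (Dia p -> p) is false at a.
      At g: Dia (Dia p -> p) requires Dia p -> p at some successor in {b}.
        At b: Dia p -> p is false.
      So Dia (Dia p -> p) is false at g.

No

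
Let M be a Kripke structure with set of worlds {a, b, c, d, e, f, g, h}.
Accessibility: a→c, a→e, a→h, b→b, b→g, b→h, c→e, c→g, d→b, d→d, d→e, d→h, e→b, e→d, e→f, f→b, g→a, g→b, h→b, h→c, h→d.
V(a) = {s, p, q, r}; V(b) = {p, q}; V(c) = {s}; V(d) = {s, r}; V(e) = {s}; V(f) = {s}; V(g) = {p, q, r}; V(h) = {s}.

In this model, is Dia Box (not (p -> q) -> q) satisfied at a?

Yes

At a: Dia Box (not (p -> q) -> q) requires Box (not (p -> q) -> q) at some successor in {c, e, h}.
  Box (not (p -> q) -> q) holds at c, so Dia Box (not (p -> q) -> q) is true at a.
    At c: Box (not (p -> q) -> q) requires not (p -> q) -> q at every successor {e, g}.
      At e: not (p -> q) -> q is true.
      At g: not (p -> q) -> q is true.
    So Box (not (p -> q) -> q) is true at c.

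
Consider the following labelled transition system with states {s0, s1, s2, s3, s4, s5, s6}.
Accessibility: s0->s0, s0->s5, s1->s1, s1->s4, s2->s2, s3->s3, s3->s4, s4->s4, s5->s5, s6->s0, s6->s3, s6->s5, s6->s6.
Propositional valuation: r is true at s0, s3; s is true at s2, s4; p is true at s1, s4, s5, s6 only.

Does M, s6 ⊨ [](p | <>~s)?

Recall that []ψ holds at a world iff ψ holds at every accessible world, and <>ψ holds iff ψ holds at some accessible world.
At s6: [](p | <>~s) requires p | <>~s at every successor {s0, s3, s5, s6}.
  At s0: p | <>~s is true.
  At s3: p | <>~s is true.
  At s5: p | <>~s is true.
  At s6: p | <>~s is true.
So [](p | <>~s) is true at s6.

Yes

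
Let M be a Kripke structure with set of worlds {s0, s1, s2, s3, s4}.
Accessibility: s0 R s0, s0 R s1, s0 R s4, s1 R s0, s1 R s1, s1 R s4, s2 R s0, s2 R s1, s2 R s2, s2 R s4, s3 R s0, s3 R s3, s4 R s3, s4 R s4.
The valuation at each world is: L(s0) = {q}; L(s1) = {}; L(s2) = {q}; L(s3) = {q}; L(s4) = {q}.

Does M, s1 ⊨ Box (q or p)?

No

At s1: Box (q or p) requires q or p at every successor {s0, s1, s4}.
  q or p fails at s1, so Box (q or p) is false at s1.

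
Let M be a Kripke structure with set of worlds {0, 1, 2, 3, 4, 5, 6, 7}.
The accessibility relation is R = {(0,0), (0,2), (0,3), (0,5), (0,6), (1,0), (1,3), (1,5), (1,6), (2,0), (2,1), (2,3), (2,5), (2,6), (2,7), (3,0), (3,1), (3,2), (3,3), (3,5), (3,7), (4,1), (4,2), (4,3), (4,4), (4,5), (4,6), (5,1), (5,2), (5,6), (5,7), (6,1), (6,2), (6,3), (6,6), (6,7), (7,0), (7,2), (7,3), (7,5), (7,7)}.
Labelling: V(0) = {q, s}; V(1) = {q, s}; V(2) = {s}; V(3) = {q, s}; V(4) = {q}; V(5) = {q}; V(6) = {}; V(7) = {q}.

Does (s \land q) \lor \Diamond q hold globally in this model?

Recall that \Diamond ψ holds at a world iff ψ holds at some accessible world.
Let φ = (s \land q) \lor \Diamond q. Evaluate φ at each world:
  0 (successors {0, 2, 3, 5, 6}): φ is true.
  1 (successors {0, 3, 5, 6}): φ is true.
  2 (successors {0, 1, 3, 5, 6, 7}): φ is true.
  3 (successors {0, 1, 2, 3, 5, 7}): φ is true.
  4 (successors {1, 2, 3, 4, 5, 6}): φ is true.
  5 (successors {1, 2, 6, 7}): φ is true.
  6 (successors {1, 2, 3, 6, 7}): φ is true.
  7 (successors {0, 2, 3, 5, 7}): φ is true.
For instance, at 6:
  At 6: s \land q is false, \Diamond q is true, so (s \land q) \lor \Diamond q is true.
    At 6: \Diamond q requires q at some successor in {1, 2, 3, 6, 7}.
      q holds at 1, so \Diamond q is true at 6.

Yes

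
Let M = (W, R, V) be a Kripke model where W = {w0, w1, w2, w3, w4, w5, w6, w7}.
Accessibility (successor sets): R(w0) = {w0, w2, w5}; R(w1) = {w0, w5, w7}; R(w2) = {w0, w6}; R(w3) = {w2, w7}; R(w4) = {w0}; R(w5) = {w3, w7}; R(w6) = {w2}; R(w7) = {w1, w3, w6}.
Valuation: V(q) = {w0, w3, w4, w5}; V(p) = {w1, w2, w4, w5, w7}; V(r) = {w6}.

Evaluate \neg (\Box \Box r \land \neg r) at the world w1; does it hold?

Yes

At w1: \Box \Box r \land \neg r is false, so \neg (\Box \Box r \land \neg r) is true.
  At w1: \Box \Box r is false, \neg r is true, so \Box \Box r \land \neg r is false.
    At w1: \Box \Box r requires \Box r at every successor {w0, w5, w7}.
      \Box r fails at w0, so \Box \Box r is false at w1.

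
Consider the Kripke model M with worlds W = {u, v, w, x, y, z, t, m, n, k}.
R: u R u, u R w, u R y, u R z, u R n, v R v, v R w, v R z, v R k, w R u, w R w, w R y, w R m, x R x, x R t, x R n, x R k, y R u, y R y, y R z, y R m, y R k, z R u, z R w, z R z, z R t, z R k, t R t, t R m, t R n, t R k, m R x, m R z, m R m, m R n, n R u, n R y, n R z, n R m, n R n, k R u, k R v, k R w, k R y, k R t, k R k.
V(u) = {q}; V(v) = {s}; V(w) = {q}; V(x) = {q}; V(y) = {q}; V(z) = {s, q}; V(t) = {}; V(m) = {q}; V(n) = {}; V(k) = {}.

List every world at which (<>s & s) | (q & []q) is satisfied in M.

v, w, z

Let φ = (<>s & s) | (q & []q). Evaluate φ at each world:
  u (successors {u, w, y, z, n}): φ is false.
  v (successors {v, w, z, k}): φ is true.
  w (successors {u, w, y, m}): φ is true.
  x (successors {x, t, n, k}): φ is false.
  y (successors {u, y, z, m, k}): φ is false.
  z (successors {u, w, z, t, k}): φ is true.
  t (successors {t, m, n, k}): φ is false.
  m (successors {x, z, m, n}): φ is false.
  n (successors {u, y, z, m, n}): φ is false.
  k (successors {u, v, w, y, t, k}): φ is false.
For instance, at m:
  At m: <>s & s is false, q & []q is false, so (<>s & s) | (q & []q) is false.
    At m: <>s is true, s is false, so <>s & s is false.
      At m: <>s requires s at some successor in {x, z, m, n}.
        s holds at z, so <>s is true at m.
    At m: q is true, []q is false, so q & []q is false.
      At m: []q requires q at every successor {x, z, m, n}.
        q fails at n, so []q is false at m.
Satisfying worlds: {v, w, z}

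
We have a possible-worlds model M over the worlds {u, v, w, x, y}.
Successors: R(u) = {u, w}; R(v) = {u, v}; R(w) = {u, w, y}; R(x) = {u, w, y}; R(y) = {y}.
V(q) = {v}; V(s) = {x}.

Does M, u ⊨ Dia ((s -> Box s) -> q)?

At u: Dia ((s -> Box s) -> q) requires (s -> Box s) -> q at some successor in {u, w}.
  At u: (s -> Box s) -> q is false.
  At w: (s -> Box s) -> q is false.
So Dia ((s -> Box s) -> q) is false at u.

No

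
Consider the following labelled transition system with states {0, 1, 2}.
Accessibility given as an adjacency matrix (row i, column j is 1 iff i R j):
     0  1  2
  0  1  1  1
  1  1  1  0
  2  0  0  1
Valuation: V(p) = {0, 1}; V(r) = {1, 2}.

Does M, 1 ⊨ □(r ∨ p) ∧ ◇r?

Recall that □ψ holds at a world iff ψ holds at every accessible world, and ◇ψ holds iff ψ holds at some accessible world.
At 1: □(r ∨ p) is true, ◇r is true, so □(r ∨ p) ∧ ◇r is true.
  At 1: □(r ∨ p) requires r ∨ p at every successor {0, 1}.
    At 0: r ∨ p is true.
    At 1: r ∨ p is true.
  So □(r ∨ p) is true at 1.
  At 1: ◇r requires r at some successor in {0, 1}.
    r holds at 1, so ◇r is true at 1.

Yes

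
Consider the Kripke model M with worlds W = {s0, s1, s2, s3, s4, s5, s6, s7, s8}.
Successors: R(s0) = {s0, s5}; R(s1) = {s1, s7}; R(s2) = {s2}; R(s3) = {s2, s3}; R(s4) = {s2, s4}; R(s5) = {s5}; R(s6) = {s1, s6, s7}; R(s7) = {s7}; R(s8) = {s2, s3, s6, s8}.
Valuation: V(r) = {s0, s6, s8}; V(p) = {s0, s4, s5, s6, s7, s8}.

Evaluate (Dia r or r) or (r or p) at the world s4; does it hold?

Recall that Dia ψ holds at a world iff ψ holds at some accessible world.
At s4: Dia r or r is false, r or p is true, so (Dia r or r) or (r or p) is true.
  At s4: Dia r is false, r is false, so Dia r or r is false.
    At s4: Dia r requires r at some successor in {s2, s4}.
      At s2: r is false.
      At s4: r is false.
    So Dia r is false at s4.

Yes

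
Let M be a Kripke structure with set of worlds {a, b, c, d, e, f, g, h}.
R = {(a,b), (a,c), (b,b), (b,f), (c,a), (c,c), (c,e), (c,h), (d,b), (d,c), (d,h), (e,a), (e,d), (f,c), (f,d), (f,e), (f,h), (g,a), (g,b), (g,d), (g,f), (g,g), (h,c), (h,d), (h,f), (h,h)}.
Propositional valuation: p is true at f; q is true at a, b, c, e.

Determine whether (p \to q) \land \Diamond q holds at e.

Yes

At e: p \to q is true, \Diamond q is true, so (p \to q) \land \Diamond q is true.
  At e: \Diamond q requires q at some successor in {a, d}.
    q holds at a, so \Diamond q is true at e.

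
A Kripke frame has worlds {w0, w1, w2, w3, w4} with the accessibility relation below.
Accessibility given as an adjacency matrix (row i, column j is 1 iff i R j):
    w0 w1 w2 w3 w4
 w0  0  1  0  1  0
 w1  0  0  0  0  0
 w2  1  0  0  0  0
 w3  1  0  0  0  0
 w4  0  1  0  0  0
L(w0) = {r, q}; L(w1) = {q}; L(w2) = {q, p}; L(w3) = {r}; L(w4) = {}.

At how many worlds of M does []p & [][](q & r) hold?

1

Let φ = []p & [][](q & r). Evaluate φ at each world:
  w0 (successors {w1, w3}): φ is false.
  w1 (successors ∅): φ is true.
  w2 (successors {w0}): φ is false.
  w3 (successors {w0}): φ is false.
  w4 (successors {w1}): φ is false.
For instance, at w3:
  At w3: []p is false, [][](q & r) is false, so []p & [][](q & r) is false.
    At w3: []p requires p at every successor {w0}.
      p fails at w0, so []p is false at w3.
    At w3: [][](q & r) requires [](q & r) at every successor {w0}.
      [](q & r) fails at w0, so [][](q & r) is false at w3.
Satisfying worlds: {w1}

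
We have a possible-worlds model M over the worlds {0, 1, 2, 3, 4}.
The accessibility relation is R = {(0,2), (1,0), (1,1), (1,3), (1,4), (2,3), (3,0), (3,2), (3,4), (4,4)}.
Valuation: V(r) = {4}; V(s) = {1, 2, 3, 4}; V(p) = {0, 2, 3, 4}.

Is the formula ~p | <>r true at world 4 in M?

Yes

At 4: ~p is false, <>r is true, so ~p | <>r is true.
  At 4: <>r requires r at some successor in {4}.
    r holds at 4, so <>r is true at 4.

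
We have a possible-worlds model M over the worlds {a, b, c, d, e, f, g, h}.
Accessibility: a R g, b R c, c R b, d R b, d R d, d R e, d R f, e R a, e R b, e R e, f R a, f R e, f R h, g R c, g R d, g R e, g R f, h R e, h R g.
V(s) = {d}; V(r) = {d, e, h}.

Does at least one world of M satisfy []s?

No

Let φ = []s. Evaluate φ at each world:
  a (successors {g}): φ is false.
  b (successors {c}): φ is false.
  c (successors {b}): φ is false.
  d (successors {b, d, e, f}): φ is false.
  e (successors {a, b, e}): φ is false.
  f (successors {a, e, h}): φ is false.
  g (successors {c, d, e, f}): φ is false.
  h (successors {e, g}): φ is false.
For instance, at g:
  At g: []s requires s at every successor {c, d, e, f}.
    s fails at c, so []s is false at g.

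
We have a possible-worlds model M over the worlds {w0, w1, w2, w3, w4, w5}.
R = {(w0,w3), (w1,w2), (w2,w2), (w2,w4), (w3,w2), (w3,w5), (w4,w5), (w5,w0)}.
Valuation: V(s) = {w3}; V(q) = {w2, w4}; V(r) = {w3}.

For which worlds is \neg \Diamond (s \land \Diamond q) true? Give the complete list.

Recall that \Diamond ψ holds at a world iff ψ holds at some accessible world.
Let φ = \neg \Diamond (s \land \Diamond q). Evaluate φ at each world:
  w0 (successors {w3}): φ is false.
  w1 (successors {w2}): φ is true.
  w2 (successors {w2, w4}): φ is true.
  w3 (successors {w2, w5}): φ is true.
  w4 (successors {w5}): φ is true.
  w5 (successors {w0}): φ is true.
For instance, at w1:
  At w1: \Diamond (s \land \Diamond q) is false, so \neg \Diamond (s \land \Diamond q) is true.
    At w1: \Diamond (s \land \Diamond q) requires s \land \Diamond q at some successor in {w2}.
      At w2: s \land \Diamond q is false.
    So \Diamond (s \land \Diamond q) is false at w1.
Satisfying worlds: {w1, w2, w3, w4, w5}

w1, w2, w3, w4, w5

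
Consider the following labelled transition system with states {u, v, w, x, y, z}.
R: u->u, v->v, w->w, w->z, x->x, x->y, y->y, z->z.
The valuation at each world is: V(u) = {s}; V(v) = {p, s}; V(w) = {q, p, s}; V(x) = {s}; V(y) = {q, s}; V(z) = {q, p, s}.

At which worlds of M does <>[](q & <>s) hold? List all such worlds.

Let φ = <>[](q & <>s). Evaluate φ at each world:
  u (successors {u}): φ is false.
  v (successors {v}): φ is false.
  w (successors {w, z}): φ is true.
  x (successors {x, y}): φ is true.
  y (successors {y}): φ is true.
  z (successors {z}): φ is true.
For instance, at v:
  At v: <>[](q & <>s) requires [](q & <>s) at some successor in {v}.
    At v: [](q & <>s) is false.
  So <>[](q & <>s) is false at v.
Satisfying worlds: {w, x, y, z}

w, x, y, z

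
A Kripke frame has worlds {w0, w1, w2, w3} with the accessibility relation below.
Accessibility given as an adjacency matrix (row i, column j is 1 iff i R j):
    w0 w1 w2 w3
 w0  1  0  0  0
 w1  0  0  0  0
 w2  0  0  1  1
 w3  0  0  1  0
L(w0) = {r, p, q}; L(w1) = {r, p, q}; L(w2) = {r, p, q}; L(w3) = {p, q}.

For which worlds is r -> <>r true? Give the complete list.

w0, w2, w3

Let φ = r -> <>r. Evaluate φ at each world:
  w0 (successors {w0}): φ is true.
  w1 (successors ∅): φ is false.
  w2 (successors {w2, w3}): φ is true.
  w3 (successors {w2}): φ is true.
For instance, at w2:
  At w2: r is true, <>r is true, so r -> <>r is true.
    At w2: <>r requires r at some successor in {w2, w3}.
      r holds at w2, so <>r is true at w2.
Satisfying worlds: {w0, w2, w3}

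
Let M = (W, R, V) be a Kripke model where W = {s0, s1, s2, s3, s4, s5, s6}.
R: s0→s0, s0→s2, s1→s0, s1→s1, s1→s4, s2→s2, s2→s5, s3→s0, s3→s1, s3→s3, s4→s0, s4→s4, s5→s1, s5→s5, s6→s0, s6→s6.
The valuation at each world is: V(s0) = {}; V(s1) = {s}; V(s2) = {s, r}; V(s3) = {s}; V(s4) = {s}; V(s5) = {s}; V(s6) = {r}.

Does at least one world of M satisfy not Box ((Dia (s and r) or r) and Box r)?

Yes

Let φ = not Box ((Dia (s and r) or r) and Box r). Evaluate φ at each world:
  s0 (successors {s0, s2}): φ is true.
  s1 (successors {s0, s1, s4}): φ is true.
  s2 (successors {s2, s5}): φ is true.
  s3 (successors {s0, s1, s3}): φ is true.
  s4 (successors {s0, s4}): φ is true.
  s5 (successors {s1, s5}): φ is true.
  s6 (successors {s0, s6}): φ is true.
Detail at s0 (witness):
  At s0: Box ((Dia (s and r) or r) and Box r) is false, so not Box ((Dia (s and r) or r) and Box r) is true.
    At s0: Box ((Dia (s and r) or r) and Box r) requires (Dia (s and r) or r) and Box r at every successor {s0, s2}.
      (Dia (s and r) or r) and Box r fails at s0, so Box ((Dia (s and r) or r) and Box r) is false at s0.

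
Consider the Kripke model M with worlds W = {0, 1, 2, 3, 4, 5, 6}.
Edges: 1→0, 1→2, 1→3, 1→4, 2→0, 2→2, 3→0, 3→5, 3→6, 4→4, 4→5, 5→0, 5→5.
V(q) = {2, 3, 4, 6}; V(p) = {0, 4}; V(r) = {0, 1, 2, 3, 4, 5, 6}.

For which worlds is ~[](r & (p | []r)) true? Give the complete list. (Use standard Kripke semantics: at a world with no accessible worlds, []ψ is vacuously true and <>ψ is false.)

Let φ = ~[](r & (p | []r)). Evaluate φ at each world:
  0 (successors ∅): φ is false.
  1 (successors {0, 2, 3, 4}): φ is false.
  2 (successors {0, 2}): φ is false.
  3 (successors {0, 5, 6}): φ is false.
  4 (successors {4, 5}): φ is false.
  5 (successors {0, 5}): φ is false.
  6 (successors ∅): φ is false.
For instance, at 1:
  At 1: [](r & (p | []r)) is true, so ~[](r & (p | []r)) is false.
    At 1: [](r & (p | []r)) requires r & (p | []r) at every successor {0, 2, 3, 4}.
      At 0: r & (p | []r) is true.
      At 2: r & (p | []r) is true.
      At 3: r & (p | []r) is true.
      At 4: r & (p | []r) is true.
    So [](r & (p | []r)) is true at 1.
Satisfying worlds: none.

none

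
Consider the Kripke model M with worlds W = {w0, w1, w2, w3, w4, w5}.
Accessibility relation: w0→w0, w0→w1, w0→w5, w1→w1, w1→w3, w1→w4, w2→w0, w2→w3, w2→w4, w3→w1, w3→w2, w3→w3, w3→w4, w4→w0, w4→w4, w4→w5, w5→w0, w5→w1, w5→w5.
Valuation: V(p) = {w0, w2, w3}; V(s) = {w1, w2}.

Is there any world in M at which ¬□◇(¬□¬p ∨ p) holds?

No

Recall that □ψ holds at a world iff ψ holds at every accessible world, and ◇ψ holds iff ψ holds at some accessible world.
Let φ = ¬□◇(¬□¬p ∨ p). Evaluate φ at each world:
  w0 (successors {w0, w1, w5}): φ is false.
  w1 (successors {w1, w3, w4}): φ is false.
  w2 (successors {w0, w3, w4}): φ is false.
  w3 (successors {w1, w2, w3, w4}): φ is false.
  w4 (successors {w0, w4, w5}): φ is false.
  w5 (successors {w0, w1, w5}): φ is false.
For instance, at w0:
  At w0: □◇(¬□¬p ∨ p) is true, so ¬□◇(¬□¬p ∨ p) is false.
    At w0: □◇(¬□¬p ∨ p) requires ◇(¬□¬p ∨ p) at every successor {w0, w1, w5}.
      At w0: ◇(¬□¬p ∨ p) is true.
      At w1: ◇(¬□¬p ∨ p) is true.
      At w5: ◇(¬□¬p ∨ p) is true.
    So □◇(¬□¬p ∨ p) is true at w0.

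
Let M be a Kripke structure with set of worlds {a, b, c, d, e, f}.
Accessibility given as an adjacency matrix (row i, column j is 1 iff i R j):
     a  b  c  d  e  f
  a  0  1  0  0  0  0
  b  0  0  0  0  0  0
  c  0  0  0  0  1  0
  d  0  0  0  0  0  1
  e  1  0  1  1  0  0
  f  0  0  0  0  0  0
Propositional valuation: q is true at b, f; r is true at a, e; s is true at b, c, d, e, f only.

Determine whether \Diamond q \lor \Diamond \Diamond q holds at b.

Recall that \Diamond ψ holds at a world iff ψ holds at some accessible world.
At b: \Diamond q is false, \Diamond \Diamond q is false, so \Diamond q \lor \Diamond \Diamond q is false.
  At b: no accessible worlds, so \Diamond q is false.
  At b: no accessible worlds, so \Diamond \Diamond q is false.

No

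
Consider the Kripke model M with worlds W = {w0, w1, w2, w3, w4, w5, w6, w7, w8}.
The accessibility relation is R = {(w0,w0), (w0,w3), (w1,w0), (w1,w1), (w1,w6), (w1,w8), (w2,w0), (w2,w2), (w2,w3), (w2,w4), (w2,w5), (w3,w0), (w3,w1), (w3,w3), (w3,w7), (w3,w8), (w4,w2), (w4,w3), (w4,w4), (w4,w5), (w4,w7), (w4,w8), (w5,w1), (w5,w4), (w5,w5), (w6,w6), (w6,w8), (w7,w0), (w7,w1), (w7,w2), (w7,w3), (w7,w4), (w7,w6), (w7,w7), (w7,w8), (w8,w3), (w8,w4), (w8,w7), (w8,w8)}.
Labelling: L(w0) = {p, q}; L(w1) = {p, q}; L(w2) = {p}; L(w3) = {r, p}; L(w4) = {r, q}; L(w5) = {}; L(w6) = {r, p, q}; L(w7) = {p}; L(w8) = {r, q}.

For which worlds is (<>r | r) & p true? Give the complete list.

w0, w1, w2, w3, w6, w7

Recall that <>ψ holds at a world iff ψ holds at some accessible world.
Let φ = (<>r | r) & p. Evaluate φ at each world:
  w0 (successors {w0, w3}): φ is true.
  w1 (successors {w0, w1, w6, w8}): φ is true.
  w2 (successors {w0, w2, w3, w4, w5}): φ is true.
  w3 (successors {w0, w1, w3, w7, w8}): φ is true.
  w4 (successors {w2, w3, w4, w5, w7, w8}): φ is false.
  w5 (successors {w1, w4, w5}): φ is false.
  w6 (successors {w6, w8}): φ is true.
  w7 (successors {w0, w1, w2, w3, w4, w6, w7, w8}): φ is true.
  w8 (successors {w3, w4, w7, w8}): φ is false.
For instance, at w4:
  At w4: <>r | r is true, p is false, so (<>r | r) & p is false.
    At w4: <>r is true, r is true, so <>r | r is true.
      At w4: <>r requires r at some successor in {w2, w3, w4, w5, w7, w8}.
        r holds at w3, so <>r is true at w4.
Satisfying worlds: {w0, w1, w2, w3, w6, w7}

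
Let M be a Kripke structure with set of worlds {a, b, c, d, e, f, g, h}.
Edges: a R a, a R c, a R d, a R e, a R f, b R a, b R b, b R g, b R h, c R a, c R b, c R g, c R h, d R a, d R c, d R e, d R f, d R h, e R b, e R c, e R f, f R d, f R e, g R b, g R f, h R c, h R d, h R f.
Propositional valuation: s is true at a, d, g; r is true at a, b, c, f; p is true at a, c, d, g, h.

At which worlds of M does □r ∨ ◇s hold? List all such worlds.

a, b, c, d, e, f, g, h

Let φ = □r ∨ ◇s. Evaluate φ at each world:
  a (successors {a, c, d, e, f}): φ is true.
  b (successors {a, b, g, h}): φ is true.
  c (successors {a, b, g, h}): φ is true.
  d (successors {a, c, e, f, h}): φ is true.
  e (successors {b, c, f}): φ is true.
  f (successors {d, e}): φ is true.
  g (successors {b, f}): φ is true.
  h (successors {c, d, f}): φ is true.
For instance, at c:
  At c: □r is false, ◇s is true, so □r ∨ ◇s is true.
    At c: □r requires r at every successor {a, b, g, h}.
      r fails at g, so □r is false at c.
    At c: ◇s requires s at some successor in {a, b, g, h}.
      s holds at a, so ◇s is true at c.
Satisfying worlds: {a, b, c, d, e, f, g, h}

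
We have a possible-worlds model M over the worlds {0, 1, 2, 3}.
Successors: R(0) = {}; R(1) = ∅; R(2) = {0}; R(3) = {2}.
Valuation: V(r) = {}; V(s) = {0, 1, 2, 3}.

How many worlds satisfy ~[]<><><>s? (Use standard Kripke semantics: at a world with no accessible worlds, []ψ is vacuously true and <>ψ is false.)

Let φ = ~[]<><><>s. Evaluate φ at each world:
  0 (successors ∅): φ is false.
  1 (successors ∅): φ is false.
  2 (successors {0}): φ is true.
  3 (successors {2}): φ is true.
For instance, at 2:
  At 2: []<><><>s is false, so ~[]<><><>s is true.
    At 2: []<><><>s requires <><><>s at every successor {0}.
      <><><>s fails at 0, so []<><><>s is false at 2.
Satisfying worlds: {2, 3}

2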